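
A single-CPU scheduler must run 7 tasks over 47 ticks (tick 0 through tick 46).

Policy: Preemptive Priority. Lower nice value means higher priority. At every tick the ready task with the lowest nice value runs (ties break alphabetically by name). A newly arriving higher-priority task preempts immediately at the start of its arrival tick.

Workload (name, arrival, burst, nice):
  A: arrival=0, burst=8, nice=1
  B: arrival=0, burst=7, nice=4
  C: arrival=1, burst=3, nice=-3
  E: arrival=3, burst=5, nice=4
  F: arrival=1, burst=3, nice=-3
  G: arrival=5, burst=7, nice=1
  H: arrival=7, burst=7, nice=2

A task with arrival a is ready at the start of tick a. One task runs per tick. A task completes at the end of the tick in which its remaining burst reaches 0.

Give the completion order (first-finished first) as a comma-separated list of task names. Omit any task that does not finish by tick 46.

completion order = C, F, A, G, H, B, E

t=0: ready={A,B} → run A
t=1: ready={A,B,C,F} → run C
t=2: ready={A,B,C,F} → run C
t=3: ready={A,B,C,E,F} → run C
t=4: ready={A,B,E,F} → run F
t=5: ready={A,B,E,F,G} → run F
t=6: ready={A,B,E,F,G} → run F
t=7: ready={A,B,E,G,H} → run A
t=8: ready={A,B,E,G,H} → run A
t=9: ready={A,B,E,G,H} → run A
t=10: ready={A,B,E,G,H} → run A
t=11: ready={A,B,E,G,H} → run A
t=12: ready={A,B,E,G,H} → run A
t=13: ready={A,B,E,G,H} → run A
t=14: ready={B,E,G,H} → run G
t=15: ready={B,E,G,H} → run G
t=16: ready={B,E,G,H} → run G
t=17: ready={B,E,G,H} → run G
t=18: ready={B,E,G,H} → run G
t=19: ready={B,E,G,H} → run G
t=20: ready={B,E,G,H} → run G
t=21: ready={B,E,H} → run H
t=22: ready={B,E,H} → run H
t=23: ready={B,E,H} → run H
t=24: ready={B,E,H} → run H
t=25: ready={B,E,H} → run H
t=26: ready={B,E,H} → run H
t=27: ready={B,E,H} → run H
t=28: ready={B,E} → run B
t=29: ready={B,E} → run B
t=30: ready={B,E} → run B
t=31: ready={B,E} → run B
t=32: ready={B,E} → run B
t=33: ready={B,E} → run B
t=34: ready={B,E} → run B
t=35: ready={E} → run E
t=36: ready={E} → run E
t=37: ready={E} → run E
t=38: ready={E} → run E
t=39: ready={E} → run E
t=40: (idle)
t=41: (idle)
t=42: (idle)
t=43: (idle)
t=44: (idle)
t=45: (idle)
t=46: (idle)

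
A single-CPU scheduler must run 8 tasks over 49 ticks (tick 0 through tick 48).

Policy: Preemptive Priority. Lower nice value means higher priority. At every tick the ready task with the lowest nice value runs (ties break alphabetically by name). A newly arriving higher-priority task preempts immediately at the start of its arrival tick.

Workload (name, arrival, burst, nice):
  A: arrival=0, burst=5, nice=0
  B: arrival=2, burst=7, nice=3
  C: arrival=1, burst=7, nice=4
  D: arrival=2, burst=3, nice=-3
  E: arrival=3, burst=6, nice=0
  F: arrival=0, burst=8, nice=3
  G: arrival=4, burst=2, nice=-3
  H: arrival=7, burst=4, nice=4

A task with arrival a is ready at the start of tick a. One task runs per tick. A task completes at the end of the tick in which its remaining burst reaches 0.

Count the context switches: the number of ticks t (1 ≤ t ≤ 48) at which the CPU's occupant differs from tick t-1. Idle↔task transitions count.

t=0: ready={A,F} → run A
t=1: ready={A,C,F} → run A
t=2: ready={A,B,C,D,F} → run D
t=3: ready={A,B,C,D,E,F} → run D
t=4: ready={A,B,C,D,E,F,G} → run D
t=5: ready={A,B,C,E,F,G} → run G
t=6: ready={A,B,C,E,F,G} → run G
t=7: ready={A,B,C,E,F,H} → run A
t=8: ready={A,B,C,E,F,H} → run A
t=9: ready={A,B,C,E,F,H} → run A
t=10: ready={B,C,E,F,H} → run E
t=11: ready={B,C,E,F,H} → run E
t=12: ready={B,C,E,F,H} → run E
t=13: ready={B,C,E,F,H} → run E
t=14: ready={B,C,E,F,H} → run E
t=15: ready={B,C,E,F,H} → run E
t=16: ready={B,C,F,H} → run B
t=17: ready={B,C,F,H} → run B
t=18: ready={B,C,F,H} → run B
t=19: ready={B,C,F,H} → run B
t=20: ready={B,C,F,H} → run B
t=21: ready={B,C,F,H} → run B
t=22: ready={B,C,F,H} → run B
t=23: ready={C,F,H} → run F
t=24: ready={C,F,H} → run F
t=25: ready={C,F,H} → run F
t=26: ready={C,F,H} → run F
t=27: ready={C,F,H} → run F
t=28: ready={C,F,H} → run F
t=29: ready={C,F,H} → run F
t=30: ready={C,F,H} → run F
t=31: ready={C,H} → run C
t=32: ready={C,H} → run C
t=33: ready={C,H} → run C
t=34: ready={C,H} → run C
t=35: ready={C,H} → run C
t=36: ready={C,H} → run C
t=37: ready={C,H} → run C
t=38: ready={H} → run H
t=39: ready={H} → run H
t=40: ready={H} → run H
t=41: ready={H} → run H
t=42: (idle)
t=43: (idle)
t=44: (idle)
t=45: (idle)
t=46: (idle)
t=47: (idle)
t=48: (idle)

context switches = 9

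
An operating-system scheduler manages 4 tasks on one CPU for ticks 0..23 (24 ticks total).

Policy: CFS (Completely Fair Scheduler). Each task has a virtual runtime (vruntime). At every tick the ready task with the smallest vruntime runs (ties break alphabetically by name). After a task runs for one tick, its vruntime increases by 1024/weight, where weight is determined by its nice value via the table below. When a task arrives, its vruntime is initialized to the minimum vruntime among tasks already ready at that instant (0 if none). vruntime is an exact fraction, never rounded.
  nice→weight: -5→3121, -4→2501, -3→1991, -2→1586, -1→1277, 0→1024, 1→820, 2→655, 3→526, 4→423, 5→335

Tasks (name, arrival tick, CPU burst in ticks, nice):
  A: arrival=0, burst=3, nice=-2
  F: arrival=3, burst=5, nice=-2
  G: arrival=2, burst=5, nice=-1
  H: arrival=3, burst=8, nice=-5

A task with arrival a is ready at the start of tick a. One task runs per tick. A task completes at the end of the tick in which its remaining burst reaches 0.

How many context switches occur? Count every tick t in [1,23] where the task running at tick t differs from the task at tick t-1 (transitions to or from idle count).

t=0: vr[A=0] → run A
t=1: vr[A=512/793] → run A
t=2: vr[A=1024/793 G=1024/793] → run A
t=3: vr[F=1024/793 G=1024/793 H=1024/793] → run F
t=4: vr[F=1536/793 G=1024/793 H=1024/793] → run G
t=5: vr[F=1536/793 G=2119680/1012661 H=1024/793] → run H
t=6: vr[F=1536/793 G=2119680/1012661 H=4007936/2474953] → run H
t=7: vr[F=1536/793 G=2119680/1012661 H=4819968/2474953] → run F
t=8: vr[F=2048/793 G=2119680/1012661 H=4819968/2474953] → run H
t=9: vr[F=2048/793 G=2119680/1012661 H=5632000/2474953] → run G
t=10: vr[F=2048/793 G=2931712/1012661 H=5632000/2474953] → run H
t=11: vr[F=2048/793 G=2931712/1012661 H=6444032/2474953] → run F
t=12: vr[F=2560/793 G=2931712/1012661 H=6444032/2474953] → run H
t=13: vr[F=2560/793 G=2931712/1012661 H=7256064/2474953] → run G
t=14: vr[F=2560/793 G=3743744/1012661 H=7256064/2474953] → run H
t=15: vr[F=2560/793 G=3743744/1012661 H=8068096/2474953] → run F
t=16: vr[F=3072/793 G=3743744/1012661 H=8068096/2474953] → run H
t=17: vr[F=3072/793 G=3743744/1012661 H=8880128/2474953] → run H
t=18: vr[F=3072/793 G=3743744/1012661] → run G
t=19: vr[F=3072/793 G=4555776/1012661] → run F
t=20: vr[G=4555776/1012661] → run G
t=21: (idle)
t=22: (idle)
t=23: (idle)

context switches = 17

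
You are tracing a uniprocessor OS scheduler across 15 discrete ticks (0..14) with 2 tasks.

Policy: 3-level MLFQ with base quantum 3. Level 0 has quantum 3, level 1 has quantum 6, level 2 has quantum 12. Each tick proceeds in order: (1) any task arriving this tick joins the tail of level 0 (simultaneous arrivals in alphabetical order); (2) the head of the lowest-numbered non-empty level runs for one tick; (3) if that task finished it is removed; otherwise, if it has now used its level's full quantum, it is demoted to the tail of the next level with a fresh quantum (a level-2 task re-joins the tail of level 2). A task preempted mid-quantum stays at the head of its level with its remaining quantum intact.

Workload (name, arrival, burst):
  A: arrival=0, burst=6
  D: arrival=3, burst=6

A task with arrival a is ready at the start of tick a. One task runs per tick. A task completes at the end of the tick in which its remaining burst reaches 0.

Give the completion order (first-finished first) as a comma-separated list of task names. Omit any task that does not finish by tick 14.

completion order = A, D

t=0: L0/L1/L2 = A/-/- → run A
t=1: L0/L1/L2 = A/-/- → run A
t=2: L0/L1/L2 = A/-/- → run A
t=3: L0/L1/L2 = D/A/- → run D
t=4: L0/L1/L2 = D/A/- → run D
t=5: L0/L1/L2 = D/A/- → run D
t=6: L0/L1/L2 = -/AD/- → run A
t=7: L0/L1/L2 = -/AD/- → run A
t=8: L0/L1/L2 = -/AD/- → run A
t=9: L0/L1/L2 = -/D/- → run D
t=10: L0/L1/L2 = -/D/- → run D
t=11: L0/L1/L2 = -/D/- → run D
t=12: (idle)
t=13: (idle)
t=14: (idle)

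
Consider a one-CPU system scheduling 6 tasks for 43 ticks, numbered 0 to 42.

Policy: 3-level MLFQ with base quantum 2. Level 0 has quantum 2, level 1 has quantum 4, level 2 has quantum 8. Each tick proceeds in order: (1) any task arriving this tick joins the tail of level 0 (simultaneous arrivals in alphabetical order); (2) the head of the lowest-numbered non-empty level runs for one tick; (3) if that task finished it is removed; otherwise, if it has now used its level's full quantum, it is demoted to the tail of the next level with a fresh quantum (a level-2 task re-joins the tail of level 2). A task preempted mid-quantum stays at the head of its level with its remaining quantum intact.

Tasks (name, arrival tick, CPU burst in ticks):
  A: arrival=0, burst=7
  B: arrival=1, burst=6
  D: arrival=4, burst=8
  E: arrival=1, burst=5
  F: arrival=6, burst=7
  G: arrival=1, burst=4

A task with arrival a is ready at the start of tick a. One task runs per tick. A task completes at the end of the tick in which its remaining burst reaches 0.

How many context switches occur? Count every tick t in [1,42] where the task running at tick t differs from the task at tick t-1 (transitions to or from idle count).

context switches = 15

t=0: L0/L1/L2 = A/-/- → run A
t=1: L0/L1/L2 = ABEG/-/- → run A
t=2: L0/L1/L2 = BEG/A/- → run B
t=3: L0/L1/L2 = BEG/A/- → run B
t=4: L0/L1/L2 = EGD/AB/- → run E
t=5: L0/L1/L2 = EGD/AB/- → run E
t=6: L0/L1/L2 = GDF/ABE/- → run G
t=7: L0/L1/L2 = GDF/ABE/- → run G
t=8: L0/L1/L2 = DF/ABEG/- → run D
t=9: L0/L1/L2 = DF/ABEG/- → run D
t=10: L0/L1/L2 = F/ABEGD/- → run F
t=11: L0/L1/L2 = F/ABEGD/- → run F
t=12: L0/L1/L2 = -/ABEGDF/- → run A
t=13: L0/L1/L2 = -/ABEGDF/- → run A
t=14: L0/L1/L2 = -/ABEGDF/- → run A
t=15: L0/L1/L2 = -/ABEGDF/- → run A
t=16: L0/L1/L2 = -/BEGDF/A → run B
t=17: L0/L1/L2 = -/BEGDF/A → run B
t=18: L0/L1/L2 = -/BEGDF/A → run B
t=19: L0/L1/L2 = -/BEGDF/A → run B
t=20: L0/L1/L2 = -/EGDF/A → run E
t=21: L0/L1/L2 = -/EGDF/A → run E
t=22: L0/L1/L2 = -/EGDF/A → run E
t=23: L0/L1/L2 = -/GDF/A → run G
t=24: L0/L1/L2 = -/GDF/A → run G
t=25: L0/L1/L2 = -/DF/A → run D
t=26: L0/L1/L2 = -/DF/A → run D
t=27: L0/L1/L2 = -/DF/A → run D
t=28: L0/L1/L2 = -/DF/A → run D
t=29: L0/L1/L2 = -/F/AD → run F
t=30: L0/L1/L2 = -/F/AD → run F
t=31: L0/L1/L2 = -/F/AD → run F
t=32: L0/L1/L2 = -/F/AD → run F
t=33: L0/L1/L2 = -/-/ADF → run A
t=34: L0/L1/L2 = -/-/DF → run D
t=35: L0/L1/L2 = -/-/DF → run D
t=36: L0/L1/L2 = -/-/F → run F
t=37: (idle)
t=38: (idle)
t=39: (idle)
t=40: (idle)
t=41: (idle)
t=42: (idle)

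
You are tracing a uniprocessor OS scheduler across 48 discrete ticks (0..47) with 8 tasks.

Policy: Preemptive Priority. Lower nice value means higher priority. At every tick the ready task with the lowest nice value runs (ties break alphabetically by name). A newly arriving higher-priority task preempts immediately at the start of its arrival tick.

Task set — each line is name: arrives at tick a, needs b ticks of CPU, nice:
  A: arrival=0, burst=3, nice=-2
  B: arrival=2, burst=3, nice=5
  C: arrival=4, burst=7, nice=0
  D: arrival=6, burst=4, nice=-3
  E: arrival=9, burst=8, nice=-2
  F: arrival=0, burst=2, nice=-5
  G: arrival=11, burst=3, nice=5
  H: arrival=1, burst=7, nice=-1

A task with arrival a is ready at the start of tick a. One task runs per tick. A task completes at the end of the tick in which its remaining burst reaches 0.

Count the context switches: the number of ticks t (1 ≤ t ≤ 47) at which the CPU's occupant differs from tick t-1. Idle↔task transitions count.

context switches = 9

t=0: ready={A,F} → run F
t=1: ready={A,F,H} → run F
t=2: ready={A,B,H} → run A
t=3: ready={A,B,H} → run A
t=4: ready={A,B,C,H} → run A
t=5: ready={B,C,H} → run H
t=6: ready={B,C,D,H} → run D
t=7: ready={B,C,D,H} → run D
t=8: ready={B,C,D,H} → run D
t=9: ready={B,C,D,E,H} → run D
t=10: ready={B,C,E,H} → run E
t=11: ready={B,C,E,G,H} → run E
t=12: ready={B,C,E,G,H} → run E
t=13: ready={B,C,E,G,H} → run E
t=14: ready={B,C,E,G,H} → run E
t=15: ready={B,C,E,G,H} → run E
t=16: ready={B,C,E,G,H} → run E
t=17: ready={B,C,E,G,H} → run E
t=18: ready={B,C,G,H} → run H
t=19: ready={B,C,G,H} → run H
t=20: ready={B,C,G,H} → run H
t=21: ready={B,C,G,H} → run H
t=22: ready={B,C,G,H} → run H
t=23: ready={B,C,G,H} → run H
t=24: ready={B,C,G} → run C
t=25: ready={B,C,G} → run C
t=26: ready={B,C,G} → run C
t=27: ready={B,C,G} → run C
t=28: ready={B,C,G} → run C
t=29: ready={B,C,G} → run C
t=30: ready={B,C,G} → run C
t=31: ready={B,G} → run B
t=32: ready={B,G} → run B
t=33: ready={B,G} → run B
t=34: ready={G} → run G
t=35: ready={G} → run G
t=36: ready={G} → run G
t=37: (idle)
t=38: (idle)
t=39: (idle)
t=40: (idle)
t=41: (idle)
t=42: (idle)
t=43: (idle)
t=44: (idle)
t=45: (idle)
t=46: (idle)
t=47: (idle)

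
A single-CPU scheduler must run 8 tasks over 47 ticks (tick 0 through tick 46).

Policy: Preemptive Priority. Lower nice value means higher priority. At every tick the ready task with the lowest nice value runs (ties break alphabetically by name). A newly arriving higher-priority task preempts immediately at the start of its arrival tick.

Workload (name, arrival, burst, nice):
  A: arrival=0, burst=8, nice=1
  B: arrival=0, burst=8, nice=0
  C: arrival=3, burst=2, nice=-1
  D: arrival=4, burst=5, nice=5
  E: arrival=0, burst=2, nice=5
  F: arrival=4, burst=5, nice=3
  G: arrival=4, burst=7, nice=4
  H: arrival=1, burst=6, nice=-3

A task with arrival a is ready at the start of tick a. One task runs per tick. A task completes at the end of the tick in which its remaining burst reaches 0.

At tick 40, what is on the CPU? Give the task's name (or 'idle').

t=0: ready={A,B,E} → run B
t=1: ready={A,B,E,H} → run H
t=2: ready={A,B,E,H} → run H
t=3: ready={A,B,C,E,H} → run H
t=4: ready={A,B,C,D,E,F,G,H} → run H
t=5: ready={A,B,C,D,E,F,G,H} → run H
t=6: ready={A,B,C,D,E,F,G,H} → run H
t=7: ready={A,B,C,D,E,F,G} → run C
t=8: ready={A,B,C,D,E,F,G} → run C
t=9: ready={A,B,D,E,F,G} → run B
t=10: ready={A,B,D,E,F,G} → run B
t=11: ready={A,B,D,E,F,G} → run B
t=12: ready={A,B,D,E,F,G} → run B
t=13: ready={A,B,D,E,F,G} → run B
t=14: ready={A,B,D,E,F,G} → run B
t=15: ready={A,B,D,E,F,G} → run B
t=16: ready={A,D,E,F,G} → run A
t=17: ready={A,D,E,F,G} → run A
t=18: ready={A,D,E,F,G} → run A
t=19: ready={A,D,E,F,G} → run A
t=20: ready={A,D,E,F,G} → run A
t=21: ready={A,D,E,F,G} → run A
t=22: ready={A,D,E,F,G} → run A
t=23: ready={A,D,E,F,G} → run A
t=24: ready={D,E,F,G} → run F
t=25: ready={D,E,F,G} → run F
t=26: ready={D,E,F,G} → run F
t=27: ready={D,E,F,G} → run F
t=28: ready={D,E,F,G} → run F
t=29: ready={D,E,G} → run G
t=30: ready={D,E,G} → run G
t=31: ready={D,E,G} → run G
t=32: ready={D,E,G} → run G
t=33: ready={D,E,G} → run G
t=34: ready={D,E,G} → run G
t=35: ready={D,E,G} → run G
t=36: ready={D,E} → run D
t=37: ready={D,E} → run D
t=38: ready={D,E} → run D
t=39: ready={D,E} → run D
t=40: ready={D,E} → run D
t=41: ready={E} → run E
t=42: ready={E} → run E
t=43: (idle)
t=44: (idle)
t=45: (idle)
t=46: (idle)

running at tick 40 = D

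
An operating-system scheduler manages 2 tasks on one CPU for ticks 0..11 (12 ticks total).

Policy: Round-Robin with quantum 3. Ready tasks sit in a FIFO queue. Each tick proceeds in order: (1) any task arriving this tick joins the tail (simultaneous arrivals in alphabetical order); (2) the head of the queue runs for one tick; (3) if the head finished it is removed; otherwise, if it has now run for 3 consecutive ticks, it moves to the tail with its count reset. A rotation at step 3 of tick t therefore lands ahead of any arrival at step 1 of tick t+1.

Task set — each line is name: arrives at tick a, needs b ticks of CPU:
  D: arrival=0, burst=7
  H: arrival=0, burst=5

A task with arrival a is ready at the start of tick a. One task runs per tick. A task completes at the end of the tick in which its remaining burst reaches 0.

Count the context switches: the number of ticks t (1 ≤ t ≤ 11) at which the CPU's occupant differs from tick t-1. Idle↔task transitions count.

context switches = 4

t=0: queue=[D,H] q_used=0 → run D
t=1: queue=[D,H] q_used=1 → run D
t=2: queue=[D,H] q_used=2 → run D
t=3: queue=[H,D] q_used=0 → run H
t=4: queue=[H,D] q_used=1 → run H
t=5: queue=[H,D] q_used=2 → run H
t=6: queue=[D,H] q_used=0 → run D
t=7: queue=[D,H] q_used=1 → run D
t=8: queue=[D,H] q_used=2 → run D
t=9: queue=[H,D] q_used=0 → run H
t=10: queue=[H,D] q_used=1 → run H
t=11: queue=[D] q_used=0 → run D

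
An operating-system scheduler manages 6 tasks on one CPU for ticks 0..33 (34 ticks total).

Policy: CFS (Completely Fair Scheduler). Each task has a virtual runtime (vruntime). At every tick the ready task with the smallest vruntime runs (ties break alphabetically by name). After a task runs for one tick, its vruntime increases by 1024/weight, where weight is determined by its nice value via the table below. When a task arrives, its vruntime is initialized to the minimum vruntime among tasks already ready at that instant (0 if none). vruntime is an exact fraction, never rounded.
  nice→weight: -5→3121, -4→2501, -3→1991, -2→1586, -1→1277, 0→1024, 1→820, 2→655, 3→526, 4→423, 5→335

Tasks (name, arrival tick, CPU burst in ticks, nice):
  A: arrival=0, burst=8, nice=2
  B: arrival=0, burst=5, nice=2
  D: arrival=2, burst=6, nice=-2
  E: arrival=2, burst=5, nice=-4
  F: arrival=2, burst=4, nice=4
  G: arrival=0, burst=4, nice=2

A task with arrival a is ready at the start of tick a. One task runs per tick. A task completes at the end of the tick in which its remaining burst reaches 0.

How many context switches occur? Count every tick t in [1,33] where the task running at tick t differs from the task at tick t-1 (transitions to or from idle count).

context switches = 29

t=0: vr[A=0 B=0 G=0] → run A
t=1: vr[A=1024/655 B=0 G=0] → run B
t=2: vr[A=1024/655 B=1024/655 D=0 E=0 F=0 G=0] → run D
t=3: vr[A=1024/655 B=1024/655 D=512/793 E=0 F=0 G=0] → run E
t=4: vr[A=1024/655 B=1024/655 D=512/793 E=1024/2501 F=0 G=0] → run F
t=5: vr[A=1024/655 B=1024/655 D=512/793 E=1024/2501 F=1024/423 G=0] → run G
t=6: vr[A=1024/655 B=1024/655 D=512/793 E=1024/2501 F=1024/423 G=1024/655] → run E
t=7: vr[A=1024/655 B=1024/655 D=512/793 E=2048/2501 F=1024/423 G=1024/655] → run D
t=8: vr[A=1024/655 B=1024/655 D=1024/793 E=2048/2501 F=1024/423 G=1024/655] → run E
t=9: vr[A=1024/655 B=1024/655 D=1024/793 E=3072/2501 F=1024/423 G=1024/655] → run E
t=10: vr[A=1024/655 B=1024/655 D=1024/793 E=4096/2501 F=1024/423 G=1024/655] → run D
t=11: vr[A=1024/655 B=1024/655 D=1536/793 E=4096/2501 F=1024/423 G=1024/655] → run A
t=12: vr[A=2048/655 B=1024/655 D=1536/793 E=4096/2501 F=1024/423 G=1024/655] → run B
t=13: vr[A=2048/655 B=2048/655 D=1536/793 E=4096/2501 F=1024/423 G=1024/655] → run G
t=14: vr[A=2048/655 B=2048/655 D=1536/793 E=4096/2501 F=1024/423 G=2048/655] → run E
t=15: vr[A=2048/655 B=2048/655 D=1536/793 F=1024/423 G=2048/655] → run D
t=16: vr[A=2048/655 B=2048/655 D=2048/793 F=1024/423 G=2048/655] → run F
t=17: vr[A=2048/655 B=2048/655 D=2048/793 F=2048/423 G=2048/655] → run D
t=18: vr[A=2048/655 B=2048/655 D=2560/793 F=2048/423 G=2048/655] → run A
t=19: vr[A=3072/655 B=2048/655 D=2560/793 F=2048/423 G=2048/655] → run B
t=20: vr[A=3072/655 B=3072/655 D=2560/793 F=2048/423 G=2048/655] → run G
t=21: vr[A=3072/655 B=3072/655 D=2560/793 F=2048/423 G=3072/655] → run D
t=22: vr[A=3072/655 B=3072/655 F=2048/423 G=3072/655] → run A
t=23: vr[A=4096/655 B=3072/655 F=2048/423 G=3072/655] → run B
t=24: vr[A=4096/655 B=4096/655 F=2048/423 G=3072/655] → run G
t=25: vr[A=4096/655 B=4096/655 F=2048/423] → run F
t=26: vr[A=4096/655 B=4096/655 F=1024/141] → run A
t=27: vr[A=1024/131 B=4096/655 F=1024/141] → run B
t=28: vr[A=1024/131 F=1024/141] → run F
t=29: vr[A=1024/131] → run A
t=30: vr[A=6144/655] → run A
t=31: vr[A=7168/655] → run A
t=32: (idle)
t=33: (idle)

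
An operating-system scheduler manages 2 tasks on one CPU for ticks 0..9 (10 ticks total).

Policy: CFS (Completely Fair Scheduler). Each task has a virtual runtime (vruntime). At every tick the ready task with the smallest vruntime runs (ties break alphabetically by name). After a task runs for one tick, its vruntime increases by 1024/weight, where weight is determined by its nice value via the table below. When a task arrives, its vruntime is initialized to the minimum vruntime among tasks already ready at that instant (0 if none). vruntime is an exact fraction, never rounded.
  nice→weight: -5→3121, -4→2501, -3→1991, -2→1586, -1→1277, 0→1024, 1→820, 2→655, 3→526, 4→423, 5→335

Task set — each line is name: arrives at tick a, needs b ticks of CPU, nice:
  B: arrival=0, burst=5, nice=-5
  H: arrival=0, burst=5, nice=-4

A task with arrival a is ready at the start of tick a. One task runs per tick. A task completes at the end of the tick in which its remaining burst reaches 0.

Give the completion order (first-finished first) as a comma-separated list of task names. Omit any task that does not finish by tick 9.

t=0: vr[B=0 H=0] → run B
t=1: vr[B=1024/3121 H=0] → run H
t=2: vr[B=1024/3121 H=1024/2501] → run B
t=3: vr[B=2048/3121 H=1024/2501] → run H
t=4: vr[B=2048/3121 H=2048/2501] → run B
t=5: vr[B=3072/3121 H=2048/2501] → run H
t=6: vr[B=3072/3121 H=3072/2501] → run B
t=7: vr[B=4096/3121 H=3072/2501] → run H
t=8: vr[B=4096/3121 H=4096/2501] → run B
t=9: vr[H=4096/2501] → run H

completion order = B, H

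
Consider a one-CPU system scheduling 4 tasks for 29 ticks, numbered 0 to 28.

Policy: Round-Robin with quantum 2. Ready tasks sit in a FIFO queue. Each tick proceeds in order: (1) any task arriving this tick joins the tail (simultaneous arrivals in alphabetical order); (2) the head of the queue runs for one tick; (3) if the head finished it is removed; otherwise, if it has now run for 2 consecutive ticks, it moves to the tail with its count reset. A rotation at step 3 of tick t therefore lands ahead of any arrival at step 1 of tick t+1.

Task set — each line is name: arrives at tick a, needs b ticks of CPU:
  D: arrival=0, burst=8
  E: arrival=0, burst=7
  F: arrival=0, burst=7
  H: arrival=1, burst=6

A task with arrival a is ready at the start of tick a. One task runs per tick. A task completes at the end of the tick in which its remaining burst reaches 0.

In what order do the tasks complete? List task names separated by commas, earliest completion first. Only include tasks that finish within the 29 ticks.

completion order = H, D, E, F

t=0: queue=[D,E,F] q_used=0 → run D
t=1: queue=[D,E,F,H] q_used=1 → run D
t=2: queue=[E,F,H,D] q_used=0 → run E
t=3: queue=[E,F,H,D] q_used=1 → run E
t=4: queue=[F,H,D,E] q_used=0 → run F
t=5: queue=[F,H,D,E] q_used=1 → run F
t=6: queue=[H,D,E,F] q_used=0 → run H
t=7: queue=[H,D,E,F] q_used=1 → run H
t=8: queue=[D,E,F,H] q_used=0 → run D
t=9: queue=[D,E,F,H] q_used=1 → run D
t=10: queue=[E,F,H,D] q_used=0 → run E
t=11: queue=[E,F,H,D] q_used=1 → run E
t=12: queue=[F,H,D,E] q_used=0 → run F
t=13: queue=[F,H,D,E] q_used=1 → run F
t=14: queue=[H,D,E,F] q_used=0 → run H
t=15: queue=[H,D,E,F] q_used=1 → run H
t=16: queue=[D,E,F,H] q_used=0 → run D
t=17: queue=[D,E,F,H] q_used=1 → run D
t=18: queue=[E,F,H,D] q_used=0 → run E
t=19: queue=[E,F,H,D] q_used=1 → run E
t=20: queue=[F,H,D,E] q_used=0 → run F
t=21: queue=[F,H,D,E] q_used=1 → run F
t=22: queue=[H,D,E,F] q_used=0 → run H
t=23: queue=[H,D,E,F] q_used=1 → run H
t=24: queue=[D,E,F] q_used=0 → run D
t=25: queue=[D,E,F] q_used=1 → run D
t=26: queue=[E,F] q_used=0 → run E
t=27: queue=[F] q_used=0 → run F
t=28: (idle)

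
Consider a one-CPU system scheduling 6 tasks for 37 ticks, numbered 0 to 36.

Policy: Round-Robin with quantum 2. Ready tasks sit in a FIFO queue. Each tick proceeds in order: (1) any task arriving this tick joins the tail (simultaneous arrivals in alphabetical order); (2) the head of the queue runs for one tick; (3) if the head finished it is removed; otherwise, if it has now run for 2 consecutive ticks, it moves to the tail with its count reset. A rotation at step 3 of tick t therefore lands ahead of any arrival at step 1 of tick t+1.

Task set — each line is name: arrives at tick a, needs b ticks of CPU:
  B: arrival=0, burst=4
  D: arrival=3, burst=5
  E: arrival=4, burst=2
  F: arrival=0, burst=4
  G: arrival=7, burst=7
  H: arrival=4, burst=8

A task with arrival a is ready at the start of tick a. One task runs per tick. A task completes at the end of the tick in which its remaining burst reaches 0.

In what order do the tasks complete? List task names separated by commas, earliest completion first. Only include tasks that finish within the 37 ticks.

completion order = B, F, E, D, H, G

t=0: queue=[B,F] q_used=0 → run B
t=1: queue=[B,F] q_used=1 → run B
t=2: queue=[F,B] q_used=0 → run F
t=3: queue=[F,B,D] q_used=1 → run F
t=4: queue=[B,D,F,E,H] q_used=0 → run B
t=5: queue=[B,D,F,E,H] q_used=1 → run B
t=6: queue=[D,F,E,H] q_used=0 → run D
t=7: queue=[D,F,E,H,G] q_used=1 → run D
t=8: queue=[F,E,H,G,D] q_used=0 → run F
t=9: queue=[F,E,H,G,D] q_used=1 → run F
t=10: queue=[E,H,G,D] q_used=0 → run E
t=11: queue=[E,H,G,D] q_used=1 → run E
t=12: queue=[H,G,D] q_used=0 → run H
t=13: queue=[H,G,D] q_used=1 → run H
t=14: queue=[G,D,H] q_used=0 → run G
t=15: queue=[G,D,H] q_used=1 → run G
t=16: queue=[D,H,G] q_used=0 → run D
t=17: queue=[D,H,G] q_used=1 → run D
t=18: queue=[H,G,D] q_used=0 → run H
t=19: queue=[H,G,D] q_used=1 → run H
t=20: queue=[G,D,H] q_used=0 → run G
t=21: queue=[G,D,H] q_used=1 → run G
t=22: queue=[D,H,G] q_used=0 → run D
t=23: queue=[H,G] q_used=0 → run H
t=24: queue=[H,G] q_used=1 → run H
t=25: queue=[G,H] q_used=0 → run G
t=26: queue=[G,H] q_used=1 → run G
t=27: queue=[H,G] q_used=0 → run H
t=28: queue=[H,G] q_used=1 → run H
t=29: queue=[G] q_used=0 → run G
t=30: (idle)
t=31: (idle)
t=32: (idle)
t=33: (idle)
t=34: (idle)
t=35: (idle)
t=36: (idle)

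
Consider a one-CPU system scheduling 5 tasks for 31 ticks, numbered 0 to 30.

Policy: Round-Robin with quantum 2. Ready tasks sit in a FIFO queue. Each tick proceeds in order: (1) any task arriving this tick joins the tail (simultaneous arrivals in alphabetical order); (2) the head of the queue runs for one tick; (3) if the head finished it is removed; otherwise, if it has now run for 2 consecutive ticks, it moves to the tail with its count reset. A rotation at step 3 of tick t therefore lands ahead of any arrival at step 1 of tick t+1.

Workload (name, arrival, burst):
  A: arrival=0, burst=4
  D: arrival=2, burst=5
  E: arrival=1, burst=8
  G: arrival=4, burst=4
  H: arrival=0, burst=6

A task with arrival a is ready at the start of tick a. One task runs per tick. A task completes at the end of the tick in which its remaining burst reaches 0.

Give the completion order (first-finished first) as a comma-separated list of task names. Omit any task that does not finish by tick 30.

completion order = A, H, G, D, E

t=0: queue=[A,H] q_used=0 → run A
t=1: queue=[A,H,E] q_used=1 → run A
t=2: queue=[H,E,A,D] q_used=0 → run H
t=3: queue=[H,E,A,D] q_used=1 → run H
t=4: queue=[E,A,D,H,G] q_used=0 → run E
t=5: queue=[E,A,D,H,G] q_used=1 → run E
t=6: queue=[A,D,H,G,E] q_used=0 → run A
t=7: queue=[A,D,H,G,E] q_used=1 → run A
t=8: queue=[D,H,G,E] q_used=0 → run D
t=9: queue=[D,H,G,E] q_used=1 → run D
t=10: queue=[H,G,E,D] q_used=0 → run H
t=11: queue=[H,G,E,D] q_used=1 → run H
t=12: queue=[G,E,D,H] q_used=0 → run G
t=13: queue=[G,E,D,H] q_used=1 → run G
t=14: queue=[E,D,H,G] q_used=0 → run E
t=15: queue=[E,D,H,G] q_used=1 → run E
t=16: queue=[D,H,G,E] q_used=0 → run D
t=17: queue=[D,H,G,E] q_used=1 → run D
t=18: queue=[H,G,E,D] q_used=0 → run H
t=19: queue=[H,G,E,D] q_used=1 → run H
t=20: queue=[G,E,D] q_used=0 → run G
t=21: queue=[G,E,D] q_used=1 → run G
t=22: queue=[E,D] q_used=0 → run E
t=23: queue=[E,D] q_used=1 → run E
t=24: queue=[D,E] q_used=0 → run D
t=25: queue=[E] q_used=0 → run E
t=26: queue=[E] q_used=1 → run E
t=27: (idle)
t=28: (idle)
t=29: (idle)
t=30: (idle)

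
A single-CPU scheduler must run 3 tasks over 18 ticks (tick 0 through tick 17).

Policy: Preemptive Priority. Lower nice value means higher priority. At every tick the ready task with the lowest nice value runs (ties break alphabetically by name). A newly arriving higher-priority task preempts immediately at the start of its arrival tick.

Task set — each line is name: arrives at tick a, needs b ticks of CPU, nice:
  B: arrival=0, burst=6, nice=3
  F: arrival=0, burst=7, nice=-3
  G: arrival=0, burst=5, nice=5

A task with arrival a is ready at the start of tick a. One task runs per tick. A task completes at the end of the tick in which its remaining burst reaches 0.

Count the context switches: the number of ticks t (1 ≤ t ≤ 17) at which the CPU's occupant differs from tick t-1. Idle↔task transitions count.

t=0: ready={B,F,G} → run F
t=1: ready={B,F,G} → run F
t=2: ready={B,F,G} → run F
t=3: ready={B,F,G} → run F
t=4: ready={B,F,G} → run F
t=5: ready={B,F,G} → run F
t=6: ready={B,F,G} → run F
t=7: ready={B,G} → run B
t=8: ready={B,G} → run B
t=9: ready={B,G} → run B
t=10: ready={B,G} → run B
t=11: ready={B,G} → run B
t=12: ready={B,G} → run B
t=13: ready={G} → run G
t=14: ready={G} → run G
t=15: ready={G} → run G
t=16: ready={G} → run G
t=17: ready={G} → run G

context switches = 2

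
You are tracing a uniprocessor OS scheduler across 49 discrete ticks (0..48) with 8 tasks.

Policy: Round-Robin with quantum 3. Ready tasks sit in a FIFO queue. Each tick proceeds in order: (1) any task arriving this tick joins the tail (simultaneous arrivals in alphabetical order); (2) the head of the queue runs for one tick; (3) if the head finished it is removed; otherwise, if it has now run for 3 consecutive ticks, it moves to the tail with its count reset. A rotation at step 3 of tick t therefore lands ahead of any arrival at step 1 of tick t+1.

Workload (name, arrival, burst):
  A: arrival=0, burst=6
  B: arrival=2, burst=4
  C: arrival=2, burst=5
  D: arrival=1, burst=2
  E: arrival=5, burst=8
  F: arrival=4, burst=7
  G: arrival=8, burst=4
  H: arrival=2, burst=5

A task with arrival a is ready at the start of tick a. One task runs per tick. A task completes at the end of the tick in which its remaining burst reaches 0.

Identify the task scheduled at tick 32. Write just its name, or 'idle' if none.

t=0: queue=[A] q_used=0 → run A
t=1: queue=[A,D] q_used=1 → run A
t=2: queue=[A,D,B,C,H] q_used=2 → run A
t=3: queue=[D,B,C,H,A] q_used=0 → run D
t=4: queue=[D,B,C,H,A,F] q_used=1 → run D
t=5: queue=[B,C,H,A,F,E] q_used=0 → run B
t=6: queue=[B,C,H,A,F,E] q_used=1 → run B
t=7: queue=[B,C,H,A,F,E] q_used=2 → run B
t=8: queue=[C,H,A,F,E,B,G] q_used=0 → run C
t=9: queue=[C,H,A,F,E,B,G] q_used=1 → run C
t=10: queue=[C,H,A,F,E,B,G] q_used=2 → run C
t=11: queue=[H,A,F,E,B,G,C] q_used=0 → run H
t=12: queue=[H,A,F,E,B,G,C] q_used=1 → run H
t=13: queue=[H,A,F,E,B,G,C] q_used=2 → run H
t=14: queue=[A,F,E,B,G,C,H] q_used=0 → run A
t=15: queue=[A,F,E,B,G,C,H] q_used=1 → run A
t=16: queue=[A,F,E,B,G,C,H] q_used=2 → run A
t=17: queue=[F,E,B,G,C,H] q_used=0 → run F
t=18: queue=[F,E,B,G,C,H] q_used=1 → run F
t=19: queue=[F,E,B,G,C,H] q_used=2 → run F
t=20: queue=[E,B,G,C,H,F] q_used=0 → run E
t=21: queue=[E,B,G,C,H,F] q_used=1 → run E
t=22: queue=[E,B,G,C,H,F] q_used=2 → run E
t=23: queue=[B,G,C,H,F,E] q_used=0 → run B
t=24: queue=[G,C,H,F,E] q_used=0 → run G
t=25: queue=[G,C,H,F,E] q_used=1 → run G
t=26: queue=[G,C,H,F,E] q_used=2 → run G
t=27: queue=[C,H,F,E,G] q_used=0 → run C
t=28: queue=[C,H,F,E,G] q_used=1 → run C
t=29: queue=[H,F,E,G] q_used=0 → run H
t=30: queue=[H,F,E,G] q_used=1 → run H
t=31: queue=[F,E,G] q_used=0 → run F
t=32: queue=[F,E,G] q_used=1 → run F
t=33: queue=[F,E,G] q_used=2 → run F
t=34: queue=[E,G,F] q_used=0 → run E
t=35: queue=[E,G,F] q_used=1 → run E
t=36: queue=[E,G,F] q_used=2 → run E
t=37: queue=[G,F,E] q_used=0 → run G
t=38: queue=[F,E] q_used=0 → run F
t=39: queue=[E] q_used=0 → run E
t=40: queue=[E] q_used=1 → run E
t=41: (idle)
t=42: (idle)
t=43: (idle)
t=44: (idle)
t=45: (idle)
t=46: (idle)
t=47: (idle)
t=48: (idle)

running at tick 32 = F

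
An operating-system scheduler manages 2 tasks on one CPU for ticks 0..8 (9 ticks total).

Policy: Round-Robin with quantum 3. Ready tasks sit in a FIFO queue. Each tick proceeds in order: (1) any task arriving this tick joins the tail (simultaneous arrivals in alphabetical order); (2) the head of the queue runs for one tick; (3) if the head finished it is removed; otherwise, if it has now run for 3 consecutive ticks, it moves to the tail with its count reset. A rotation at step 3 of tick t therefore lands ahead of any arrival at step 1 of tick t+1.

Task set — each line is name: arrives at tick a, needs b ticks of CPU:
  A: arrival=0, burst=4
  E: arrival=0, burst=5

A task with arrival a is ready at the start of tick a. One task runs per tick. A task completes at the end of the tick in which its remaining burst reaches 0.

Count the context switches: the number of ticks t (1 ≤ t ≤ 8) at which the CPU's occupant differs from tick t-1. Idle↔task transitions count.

t=0: queue=[A,E] q_used=0 → run A
t=1: queue=[A,E] q_used=1 → run A
t=2: queue=[A,E] q_used=2 → run A
t=3: queue=[E,A] q_used=0 → run E
t=4: queue=[E,A] q_used=1 → run E
t=5: queue=[E,A] q_used=2 → run E
t=6: queue=[A,E] q_used=0 → run A
t=7: queue=[E] q_used=0 → run E
t=8: queue=[E] q_used=1 → run E

context switches = 3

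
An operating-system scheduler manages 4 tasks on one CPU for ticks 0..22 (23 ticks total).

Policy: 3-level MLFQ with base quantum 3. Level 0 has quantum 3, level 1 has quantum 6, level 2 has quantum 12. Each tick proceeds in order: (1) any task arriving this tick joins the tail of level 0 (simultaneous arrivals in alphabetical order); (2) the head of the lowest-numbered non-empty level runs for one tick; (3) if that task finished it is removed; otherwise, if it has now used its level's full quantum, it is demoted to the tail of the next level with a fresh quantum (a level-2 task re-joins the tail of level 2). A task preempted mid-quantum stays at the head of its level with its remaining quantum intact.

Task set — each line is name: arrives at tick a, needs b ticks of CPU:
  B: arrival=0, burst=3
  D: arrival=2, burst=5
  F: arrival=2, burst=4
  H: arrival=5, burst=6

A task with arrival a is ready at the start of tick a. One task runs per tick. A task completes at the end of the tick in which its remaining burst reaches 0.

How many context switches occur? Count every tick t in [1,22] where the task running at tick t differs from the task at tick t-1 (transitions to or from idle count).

t=0: L0/L1/L2 = B/-/- → run B
t=1: L0/L1/L2 = B/-/- → run B
t=2: L0/L1/L2 = BDF/-/- → run B
t=3: L0/L1/L2 = DF/-/- → run D
t=4: L0/L1/L2 = DF/-/- → run D
t=5: L0/L1/L2 = DFH/-/- → run D
t=6: L0/L1/L2 = FH/D/- → run F
t=7: L0/L1/L2 = FH/D/- → run F
t=8: L0/L1/L2 = FH/D/- → run F
t=9: L0/L1/L2 = H/DF/- → run H
t=10: L0/L1/L2 = H/DF/- → run H
t=11: L0/L1/L2 = H/DF/- → run H
t=12: L0/L1/L2 = -/DFH/- → run D
t=13: L0/L1/L2 = -/DFH/- → run D
t=14: L0/L1/L2 = -/FH/- → run F
t=15: L0/L1/L2 = -/H/- → run H
t=16: L0/L1/L2 = -/H/- → run H
t=17: L0/L1/L2 = -/H/- → run H
t=18: (idle)
t=19: (idle)
t=20: (idle)
t=21: (idle)
t=22: (idle)

context switches = 7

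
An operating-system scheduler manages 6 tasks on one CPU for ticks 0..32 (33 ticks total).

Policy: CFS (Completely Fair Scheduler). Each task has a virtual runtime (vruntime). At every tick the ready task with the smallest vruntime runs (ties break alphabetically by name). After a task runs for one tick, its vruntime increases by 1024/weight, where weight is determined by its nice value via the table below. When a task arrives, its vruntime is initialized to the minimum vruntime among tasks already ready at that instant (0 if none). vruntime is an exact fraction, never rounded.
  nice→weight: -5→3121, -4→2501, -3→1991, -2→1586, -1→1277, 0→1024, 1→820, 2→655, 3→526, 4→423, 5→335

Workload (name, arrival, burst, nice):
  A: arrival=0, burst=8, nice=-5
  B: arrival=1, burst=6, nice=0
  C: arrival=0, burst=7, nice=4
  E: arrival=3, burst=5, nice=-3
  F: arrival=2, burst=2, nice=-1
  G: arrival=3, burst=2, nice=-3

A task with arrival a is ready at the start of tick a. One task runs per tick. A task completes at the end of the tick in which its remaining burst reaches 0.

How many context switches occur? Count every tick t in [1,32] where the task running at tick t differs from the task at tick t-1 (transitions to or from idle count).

t=0: vr[A=0 C=0] → run A
t=1: vr[A=1024/3121 B=0 C=0] → run B
t=2: vr[A=1024/3121 B=1 C=0 F=0] → run C
t=3: vr[A=1024/3121 B=1 C=1024/423 E=0 F=0 G=0] → run E
t=4: vr[A=1024/3121 B=1 C=1024/423 E=1024/1991 F=0 G=0] → run F
t=5: vr[A=1024/3121 B=1 C=1024/423 E=1024/1991 F=1024/1277 G=0] → run G
t=6: vr[A=1024/3121 B=1 C=1024/423 E=1024/1991 F=1024/1277 G=1024/1991] → run A
t=7: vr[A=2048/3121 B=1 C=1024/423 E=1024/1991 F=1024/1277 G=1024/1991] → run E
t=8: vr[A=2048/3121 B=1 C=1024/423 E=2048/1991 F=1024/1277 G=1024/1991] → run G
t=9: vr[A=2048/3121 B=1 C=1024/423 E=2048/1991 F=1024/1277] → run A
t=10: vr[A=3072/3121 B=1 C=1024/423 E=2048/1991 F=1024/1277] → run F
t=11: vr[A=3072/3121 B=1 C=1024/423 E=2048/1991] → run A
t=12: vr[A=4096/3121 B=1 C=1024/423 E=2048/1991] → run B
t=13: vr[A=4096/3121 B=2 C=1024/423 E=2048/1991] → run E
t=14: vr[A=4096/3121 B=2 C=1024/423 E=3072/1991] → run A
t=15: vr[A=5120/3121 B=2 C=1024/423 E=3072/1991] → run E
t=16: vr[A=5120/3121 B=2 C=1024/423 E=4096/1991] → run A
t=17: vr[A=6144/3121 B=2 C=1024/423 E=4096/1991] → run A
t=18: vr[A=7168/3121 B=2 C=1024/423 E=4096/1991] → run B
t=19: vr[A=7168/3121 B=3 C=1024/423 E=4096/1991] → run E
t=20: vr[A=7168/3121 B=3 C=1024/423] → run A
t=21: vr[B=3 C=1024/423] → run C
t=22: vr[B=3 C=2048/423] → run B
t=23: vr[B=4 C=2048/423] → run B
t=24: vr[B=5 C=2048/423] → run C
t=25: vr[B=5 C=1024/141] → run B
t=26: vr[C=1024/141] → run C
t=27: vr[C=4096/423] → run C
t=28: vr[C=5120/423] → run C
t=29: vr[C=2048/141] → run C
t=30: (idle)
t=31: (idle)
t=32: (idle)

context switches = 25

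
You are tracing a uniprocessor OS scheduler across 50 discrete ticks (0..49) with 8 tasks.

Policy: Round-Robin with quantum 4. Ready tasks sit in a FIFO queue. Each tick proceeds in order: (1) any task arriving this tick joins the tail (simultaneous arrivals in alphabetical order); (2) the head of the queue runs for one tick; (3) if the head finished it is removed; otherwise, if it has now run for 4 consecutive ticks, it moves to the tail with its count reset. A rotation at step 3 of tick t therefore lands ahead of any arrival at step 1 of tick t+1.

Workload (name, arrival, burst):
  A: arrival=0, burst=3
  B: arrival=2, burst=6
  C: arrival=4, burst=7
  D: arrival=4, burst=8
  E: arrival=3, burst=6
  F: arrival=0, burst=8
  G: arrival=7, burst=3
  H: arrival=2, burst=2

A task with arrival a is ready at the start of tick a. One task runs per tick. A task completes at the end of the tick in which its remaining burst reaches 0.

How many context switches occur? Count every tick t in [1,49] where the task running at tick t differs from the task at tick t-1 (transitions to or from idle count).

context switches = 13

t=0: queue=[A,F] q_used=0 → run A
t=1: queue=[A,F] q_used=1 → run A
t=2: queue=[A,F,B,H] q_used=2 → run A
t=3: queue=[F,B,H,E] q_used=0 → run F
t=4: queue=[F,B,H,E,C,D] q_used=1 → run F
t=5: queue=[F,B,H,E,C,D] q_used=2 → run F
t=6: queue=[F,B,H,E,C,D] q_used=3 → run F
t=7: queue=[B,H,E,C,D,F,G] q_used=0 → run B
t=8: queue=[B,H,E,C,D,F,G] q_used=1 → run B
t=9: queue=[B,H,E,C,D,F,G] q_used=2 → run B
t=10: queue=[B,H,E,C,D,F,G] q_used=3 → run B
t=11: queue=[H,E,C,D,F,G,B] q_used=0 → run H
t=12: queue=[H,E,C,D,F,G,B] q_used=1 → run H
t=13: queue=[E,C,D,F,G,B] q_used=0 → run E
t=14: queue=[E,C,D,F,G,B] q_used=1 → run E
t=15: queue=[E,C,D,F,G,B] q_used=2 → run E
t=16: queue=[E,C,D,F,G,B] q_used=3 → run E
t=17: queue=[C,D,F,G,B,E] q_used=0 → run C
t=18: queue=[C,D,F,G,B,E] q_used=1 → run C
t=19: queue=[C,D,F,G,B,E] q_used=2 → run C
t=20: queue=[C,D,F,G,B,E] q_used=3 → run C
t=21: queue=[D,F,G,B,E,C] q_used=0 → run D
t=22: queue=[D,F,G,B,E,C] q_used=1 → run D
t=23: queue=[D,F,G,B,E,C] q_used=2 → run D
t=24: queue=[D,F,G,B,E,C] q_used=3 → run D
t=25: queue=[F,G,B,E,C,D] q_used=0 → run F
t=26: queue=[F,G,B,E,C,D] q_used=1 → run F
t=27: queue=[F,G,B,E,C,D] q_used=2 → run F
t=28: queue=[F,G,B,E,C,D] q_used=3 → run F
t=29: queue=[G,B,E,C,D] q_used=0 → run G
t=30: queue=[G,B,E,C,D] q_used=1 → run G
t=31: queue=[G,B,E,C,D] q_used=2 → run G
t=32: queue=[B,E,C,D] q_used=0 → run B
t=33: queue=[B,E,C,D] q_used=1 → run B
t=34: queue=[E,C,D] q_used=0 → run E
t=35: queue=[E,C,D] q_used=1 → run E
t=36: queue=[C,D] q_used=0 → run C
t=37: queue=[C,D] q_used=1 → run C
t=38: queue=[C,D] q_used=2 → run C
t=39: queue=[D] q_used=0 → run D
t=40: queue=[D] q_used=1 → run D
t=41: queue=[D] q_used=2 → run D
t=42: queue=[D] q_used=3 → run D
t=43: (idle)
t=44: (idle)
t=45: (idle)
t=46: (idle)
t=47: (idle)
t=48: (idle)
t=49: (idle)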